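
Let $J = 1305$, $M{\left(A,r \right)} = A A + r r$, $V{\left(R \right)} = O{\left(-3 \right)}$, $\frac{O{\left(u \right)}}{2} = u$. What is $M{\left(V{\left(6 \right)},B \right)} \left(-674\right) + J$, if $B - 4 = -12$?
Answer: $-66095$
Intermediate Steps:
$B = -8$ ($B = 4 - 12 = -8$)
$O{\left(u \right)} = 2 u$
$V{\left(R \right)} = -6$ ($V{\left(R \right)} = 2 \left(-3\right) = -6$)
$M{\left(A,r \right)} = A^{2} + r^{2}$
$M{\left(V{\left(6 \right)},B \right)} \left(-674\right) + J = \left(\left(-6\right)^{2} + \left(-8\right)^{2}\right) \left(-674\right) + 1305 = \left(36 + 64\right) \left(-674\right) + 1305 = 100 \left(-674\right) + 1305 = -67400 + 1305 = -66095$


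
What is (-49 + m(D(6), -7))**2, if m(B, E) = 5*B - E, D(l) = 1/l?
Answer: 61009/36 ≈ 1694.7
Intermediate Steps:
m(B, E) = -E + 5*B
(-49 + m(D(6), -7))**2 = (-49 + (-1*(-7) + 5/6))**2 = (-49 + (7 + 5*(1/6)))**2 = (-49 + (7 + 5/6))**2 = (-49 + 47/6)**2 = (-247/6)**2 = 61009/36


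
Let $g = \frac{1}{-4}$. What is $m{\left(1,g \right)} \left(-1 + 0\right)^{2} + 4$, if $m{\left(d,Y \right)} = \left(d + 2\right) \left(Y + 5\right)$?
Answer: $\frac{73}{4} \approx 18.25$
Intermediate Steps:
$g = - \frac{1}{4} \approx -0.25$
$m{\left(d,Y \right)} = \left(2 + d\right) \left(5 + Y\right)$
$m{\left(1,g \right)} \left(-1 + 0\right)^{2} + 4 = \left(10 + 2 \left(- \frac{1}{4}\right) + 5 \cdot 1 - \frac{1}{4}\right) \left(-1 + 0\right)^{2} + 4 = \left(10 - \frac{1}{2} + 5 - \frac{1}{4}\right) \left(-1\right)^{2} + 4 = \frac{57}{4} \cdot 1 + 4 = \frac{57}{4} + 4 = \frac{73}{4}$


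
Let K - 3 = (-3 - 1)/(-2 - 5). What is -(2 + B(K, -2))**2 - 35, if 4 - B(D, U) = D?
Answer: -2004/49 ≈ -40.898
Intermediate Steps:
K = 25/7 (K = 3 + (-3 - 1)/(-2 - 5) = 3 - 4/(-7) = 3 - 4*(-1/7) = 3 + 4/7 = 25/7 ≈ 3.5714)
B(D, U) = 4 - D
-(2 + B(K, -2))**2 - 35 = -(2 + (4 - 1*25/7))**2 - 35 = -(2 + (4 - 25/7))**2 - 35 = -(2 + 3/7)**2 - 35 = -(17/7)**2 - 35 = -1*289/49 - 35 = -289/49 - 35 = -2004/49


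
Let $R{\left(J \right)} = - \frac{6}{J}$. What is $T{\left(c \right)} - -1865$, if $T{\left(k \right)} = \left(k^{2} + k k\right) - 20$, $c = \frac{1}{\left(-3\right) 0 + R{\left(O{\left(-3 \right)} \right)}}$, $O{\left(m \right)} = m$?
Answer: $\frac{3691}{2} \approx 1845.5$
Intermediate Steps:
$c = \frac{1}{2}$ ($c = \frac{1}{\left(-3\right) 0 - \frac{6}{-3}} = \frac{1}{0 - -2} = \frac{1}{0 + 2} = \frac{1}{2} \approx 0.5$)
$T{\left(k \right)} = -20 + 2 k^{2}$ ($T{\left(k \right)} = \left(k^{2} + k^{2}\right) - 20 = 2 k^{2} - 20 = -20 + 2 k^{2}$)
$T{\left(c \right)} - -1865 = \left(-20 + \frac{2}{4}\right) - -1865 = \left(-20 + 2 \cdot \frac{1}{4}\right) + 1865 = \left(-20 + \frac{1}{2}\right) + 1865 = - \frac{39}{2} + 1865 = \frac{3691}{2}$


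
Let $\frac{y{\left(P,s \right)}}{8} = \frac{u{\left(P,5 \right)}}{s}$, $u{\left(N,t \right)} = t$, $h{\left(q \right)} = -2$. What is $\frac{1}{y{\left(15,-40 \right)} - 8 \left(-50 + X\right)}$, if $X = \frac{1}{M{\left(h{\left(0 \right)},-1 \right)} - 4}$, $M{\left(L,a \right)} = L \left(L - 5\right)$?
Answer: $\frac{5}{1991} \approx 0.0025113$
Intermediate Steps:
$M{\left(L,a \right)} = L \left(-5 + L\right)$
$y{\left(P,s \right)} = \frac{40}{s}$ ($y{\left(P,s \right)} = 8 \frac{5}{s} = \frac{40}{s}$)
$X = \frac{1}{10}$ ($X = \frac{1}{- 2 \left(-5 - 2\right) - 4} = \frac{1}{\left(-2\right) \left(-7\right) - 4} = \frac{1}{14 - 4} = \frac{1}{10} \approx 0.1$)
$\frac{1}{y{\left(15,-40 \right)} - 8 \left(-50 + X\right)} = \frac{1}{\frac{40}{-40} - 8 \left(-50 + \frac{1}{10}\right)} = \frac{1}{40 \left(- \frac{1}{40}\right) - - \frac{1996}{5}} = \frac{1}{-1 + \frac{1996}{5}} = \frac{1}{\frac{1991}{5}} = \frac{5}{1991}$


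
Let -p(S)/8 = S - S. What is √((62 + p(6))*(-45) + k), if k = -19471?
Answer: I*√22261 ≈ 149.2*I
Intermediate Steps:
p(S) = 0 (p(S) = -8*(S - S) = -8*0 = 0)
√((62 + p(6))*(-45) + k) = √((62 + 0)*(-45) - 19471) = √(62*(-45) - 19471) = √(-2790 - 19471) = √(-22261) = I*√22261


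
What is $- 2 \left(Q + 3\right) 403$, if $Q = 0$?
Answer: $-2418$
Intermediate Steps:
$- 2 \left(Q + 3\right) 403 = - 2 \left(0 + 3\right) 403 = \left(-2\right) 3 \cdot 403 = \left(-6\right) 403 = -2418$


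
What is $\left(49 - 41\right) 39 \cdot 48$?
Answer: $14976$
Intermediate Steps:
$\left(49 - 41\right) 39 \cdot 48 = 8 \cdot 39 \cdot 48 = 312 \cdot 48 = 14976$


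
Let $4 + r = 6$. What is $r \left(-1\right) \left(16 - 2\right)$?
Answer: $-28$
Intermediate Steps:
$r = 2$ ($r = -4 + 6 = 2$)
$r \left(-1\right) \left(16 - 2\right) = 2 \left(-1\right) \left(16 - 2\right) = \left(-2\right) 14 = -28$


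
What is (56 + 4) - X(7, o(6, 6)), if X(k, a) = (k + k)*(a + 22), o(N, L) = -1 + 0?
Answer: -234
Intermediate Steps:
o(N, L) = -1
X(k, a) = 2*k*(22 + a) (X(k, a) = (2*k)*(22 + a) = 2*k*(22 + a))
(56 + 4) - X(7, o(6, 6)) = (56 + 4) - 2*7*(22 - 1) = 60 - 2*7*21 = 60 - 1*294 = 60 - 294 = -234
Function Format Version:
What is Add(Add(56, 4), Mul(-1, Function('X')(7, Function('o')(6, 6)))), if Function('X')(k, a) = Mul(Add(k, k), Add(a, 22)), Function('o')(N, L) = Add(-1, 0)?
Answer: -234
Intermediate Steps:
Function('o')(N, L) = -1
Function('X')(k, a) = Mul(2, k, Add(22, a)) (Function('X')(k, a) = Mul(Mul(2, k), Add(22, a)) = Mul(2, k, Add(22, a)))
Add(Add(56, 4), Mul(-1, Function('X')(7, Function('o')(6, 6)))) = Add(Add(56, 4), Mul(-1, Mul(2, 7, Add(22, -1)))) = Add(60, Mul(-1, Mul(2, 7, 21))) = Add(60, Mul(-1, 294)) = Add(60, -294) = -234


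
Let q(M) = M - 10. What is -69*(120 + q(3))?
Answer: -7797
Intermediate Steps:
q(M) = -10 + M
-69*(120 + q(3)) = -69*(120 + (-10 + 3)) = -69*(120 - 7) = -69*113 = -7797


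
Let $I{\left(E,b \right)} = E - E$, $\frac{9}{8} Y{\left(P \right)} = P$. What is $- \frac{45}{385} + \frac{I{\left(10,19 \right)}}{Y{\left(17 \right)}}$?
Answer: $- \frac{9}{77} \approx -0.11688$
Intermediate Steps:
$Y{\left(P \right)} = \frac{8 P}{9}$
$I{\left(E,b \right)} = 0$
$- \frac{45}{385} + \frac{I{\left(10,19 \right)}}{Y{\left(17 \right)}} = - \frac{45}{385} + \frac{0}{\frac{8}{9} \cdot 17} = \left(-45\right) \frac{1}{385} + \frac{0}{\frac{136}{9}} = - \frac{9}{77} + 0 \cdot \frac{9}{136} = - \frac{9}{77} + 0 = - \frac{9}{77}$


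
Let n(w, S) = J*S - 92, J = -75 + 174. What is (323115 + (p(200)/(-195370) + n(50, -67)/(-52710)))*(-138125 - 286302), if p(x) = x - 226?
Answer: -20174981631143626681/147113610 ≈ -1.3714e+11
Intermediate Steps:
p(x) = -226 + x
J = 99
n(w, S) = -92 + 99*S (n(w, S) = 99*S - 92 = -92 + 99*S)
(323115 + (p(200)/(-195370) + n(50, -67)/(-52710)))*(-138125 - 286302) = (323115 + ((-226 + 200)/(-195370) + (-92 + 99*(-67))/(-52710)))*(-138125 - 286302) = (323115 + (-26*(-1/195370) + (-92 - 6633)*(-1/52710)))*(-424427) = (323115 + (13/97685 - 6725*(-1/52710)))*(-424427) = (323115 + (13/97685 + 1345/10542))*(-424427) = (323115 + 18789053/147113610)*(-424427) = (47534632884203/147113610)*(-424427) = -20174981631143626681/147113610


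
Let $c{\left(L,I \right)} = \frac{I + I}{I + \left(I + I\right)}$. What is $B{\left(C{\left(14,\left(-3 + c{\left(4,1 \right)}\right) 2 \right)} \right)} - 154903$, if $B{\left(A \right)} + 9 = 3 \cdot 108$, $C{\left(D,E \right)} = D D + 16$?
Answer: $-154588$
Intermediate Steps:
$c{\left(L,I \right)} = \frac{2}{3}$ ($c{\left(L,I \right)} = \frac{2 I}{I + 2 I} = \frac{2 I}{3 I} = 2 I \frac{1}{3 I} = \frac{2}{3}$)
$C{\left(D,E \right)} = 16 + D^{2}$ ($C{\left(D,E \right)} = D^{2} + 16 = 16 + D^{2}$)
$B{\left(A \right)} = 315$ ($B{\left(A \right)} = -9 + 3 \cdot 108 = -9 + 324 = 315$)
$B{\left(C{\left(14,\left(-3 + c{\left(4,1 \right)}\right) 2 \right)} \right)} - 154903 = 315 - 154903 = -154588$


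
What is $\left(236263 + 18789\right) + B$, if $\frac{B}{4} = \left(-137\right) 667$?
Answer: $-110464$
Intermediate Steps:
$B = -365516$ ($B = 4 \left(\left(-137\right) 667\right) = 4 \left(-91379\right) = -365516$)
$\left(236263 + 18789\right) + B = \left(236263 + 18789\right) - 365516 = 255052 - 365516 = -110464$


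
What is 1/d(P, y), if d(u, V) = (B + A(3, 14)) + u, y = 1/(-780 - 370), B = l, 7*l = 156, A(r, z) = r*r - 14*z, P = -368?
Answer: -7/3729 ≈ -0.0018772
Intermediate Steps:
A(r, z) = r² - 14*z
l = 156/7 (l = (⅐)*156 = 156/7 ≈ 22.286)
B = 156/7 ≈ 22.286
y = -1/1150 (y = 1/(-1150) = -1/1150 ≈ -0.00086956)
d(u, V) = -1153/7 + u (d(u, V) = (156/7 + (3² - 14*14)) + u = (156/7 + (9 - 196)) + u = (156/7 - 187) + u = -1153/7 + u)
1/d(P, y) = 1/(-1153/7 - 368) = 1/(-3729/7) = -7/3729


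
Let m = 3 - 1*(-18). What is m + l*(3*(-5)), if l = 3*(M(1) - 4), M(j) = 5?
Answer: -24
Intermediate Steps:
m = 21 (m = 3 + 18 = 21)
l = 3 (l = 3*(5 - 4) = 3*1 = 3)
m + l*(3*(-5)) = 21 + 3*(3*(-5)) = 21 + 3*(-15) = 21 - 45 = -24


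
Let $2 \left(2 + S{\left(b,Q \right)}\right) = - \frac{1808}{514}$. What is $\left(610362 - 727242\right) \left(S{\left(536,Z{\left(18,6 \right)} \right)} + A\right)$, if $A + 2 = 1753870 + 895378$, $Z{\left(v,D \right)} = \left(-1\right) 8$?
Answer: $- \frac{79578362321280}{257} \approx -3.0964 \cdot 10^{11}$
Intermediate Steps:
$Z{\left(v,D \right)} = -8$
$S{\left(b,Q \right)} = - \frac{966}{257}$ ($S{\left(b,Q \right)} = -2 + \frac{\left(-1808\right) \frac{1}{514}}{2} = -2 + \frac{1}{2} \left(- \frac{904}{257}\right) = -2 - \frac{452}{257} = - \frac{966}{257}$)
$A = 2649246$ ($A = -2 + \left(1753870 + 895378\right) = -2 + 2649248 = 2649246$)
$\left(610362 - 727242\right) \left(S{\left(536,Z{\left(18,6 \right)} \right)} + A\right) = \left(610362 - 727242\right) \left(- \frac{966}{257} + 2649246\right) = \left(-116880\right) \frac{680855256}{257} = - \frac{79578362321280}{257}$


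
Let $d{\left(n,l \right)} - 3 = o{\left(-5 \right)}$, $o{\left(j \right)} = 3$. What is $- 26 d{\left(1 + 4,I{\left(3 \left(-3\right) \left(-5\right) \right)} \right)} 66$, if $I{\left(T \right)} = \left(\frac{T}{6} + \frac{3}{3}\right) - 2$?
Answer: $-10296$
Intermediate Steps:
$I{\left(T \right)} = -1 + \frac{T}{6}$ ($I{\left(T \right)} = \left(T \frac{1}{6} + 3 \cdot \frac{1}{3}\right) - 2 = \left(\frac{T}{6} + 1\right) - 2 = \left(1 + \frac{T}{6}\right) - 2 = -1 + \frac{T}{6}$)
$d{\left(n,l \right)} = 6$ ($d{\left(n,l \right)} = 3 + 3 = 6$)
$- 26 d{\left(1 + 4,I{\left(3 \left(-3\right) \left(-5\right) \right)} \right)} 66 = \left(-26\right) 6 \cdot 66 = \left(-156\right) 66 = -10296$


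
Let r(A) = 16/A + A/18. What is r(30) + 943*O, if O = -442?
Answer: -2084019/5 ≈ -4.1680e+5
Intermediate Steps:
r(A) = 16/A + A/18 (r(A) = 16/A + A*(1/18) = 16/A + A/18)
r(30) + 943*O = (16/30 + (1/18)*30) + 943*(-442) = (16*(1/30) + 5/3) - 416806 = (8/15 + 5/3) - 416806 = 11/5 - 416806 = -2084019/5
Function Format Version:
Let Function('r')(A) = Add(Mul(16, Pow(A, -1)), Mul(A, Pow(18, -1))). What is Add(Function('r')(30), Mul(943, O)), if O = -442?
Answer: Rational(-2084019, 5) ≈ -4.1680e+5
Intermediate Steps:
Function('r')(A) = Add(Mul(16, Pow(A, -1)), Mul(Rational(1, 18), A)) (Function('r')(A) = Add(Mul(16, Pow(A, -1)), Mul(A, Rational(1, 18))) = Add(Mul(16, Pow(A, -1)), Mul(Rational(1, 18), A)))
Add(Function('r')(30), Mul(943, O)) = Add(Add(Mul(16, Pow(30, -1)), Mul(Rational(1, 18), 30)), Mul(943, -442)) = Add(Add(Mul(16, Rational(1, 30)), Rational(5, 3)), -416806) = Add(Add(Rational(8, 15), Rational(5, 3)), -416806) = Add(Rational(11, 5), -416806) = Rational(-2084019, 5)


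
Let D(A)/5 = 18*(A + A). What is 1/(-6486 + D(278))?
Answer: 1/43554 ≈ 2.2960e-5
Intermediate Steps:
D(A) = 180*A (D(A) = 5*(18*(A + A)) = 5*(18*(2*A)) = 5*(36*A) = 180*A)
1/(-6486 + D(278)) = 1/(-6486 + 180*278) = 1/(-6486 + 50040) = 1/43554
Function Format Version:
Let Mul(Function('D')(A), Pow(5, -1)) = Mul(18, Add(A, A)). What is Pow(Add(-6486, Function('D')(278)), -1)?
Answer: Rational(1, 43554) ≈ 2.2960e-5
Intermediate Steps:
Function('D')(A) = Mul(180, A) (Function('D')(A) = Mul(5, Mul(18, Add(A, A))) = Mul(5, Mul(18, Mul(2, A))) = Mul(5, Mul(36, A)) = Mul(180, A))
Pow(Add(-6486, Function('D')(278)), -1) = Pow(Add(-6486, Mul(180, 278)), -1) = Pow(Add(-6486, 50040), -1) = Pow(43554, -1) = Rational(1, 43554)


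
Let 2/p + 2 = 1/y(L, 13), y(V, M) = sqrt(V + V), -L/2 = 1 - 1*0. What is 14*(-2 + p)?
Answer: -700/17 + 56*I/17 ≈ -41.176 + 3.2941*I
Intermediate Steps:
L = -2 (L = -2*(1 - 1*0) = -2*(1 + 0) = -2*1 = -2)
y(V, M) = sqrt(2)*sqrt(V) (y(V, M) = sqrt(2*V) = sqrt(2)*sqrt(V))
p = 8*(-2 + I/2)/17 (p = 2/(-2 + 1/(sqrt(2)*sqrt(-2))) = 2/(-2 + 1/(sqrt(2)*(I*sqrt(2)))) = 2/(-2 + 1/(2*I)) = 2/(-2 - I/2) = 2*(4*(-2 + I/2)/17) = 8*(-2 + I/2)/17 ≈ -0.94118 + 0.23529*I)
14*(-2 + p) = 14*(-2 + (-16/17 + 4*I/17)) = 14*(-50/17 + 4*I/17) = -700/17 + 56*I/17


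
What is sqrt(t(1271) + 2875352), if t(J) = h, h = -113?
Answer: 3*sqrt(319471) ≈ 1695.7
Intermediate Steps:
t(J) = -113
sqrt(t(1271) + 2875352) = sqrt(-113 + 2875352) = sqrt(2875239) = 3*sqrt(319471)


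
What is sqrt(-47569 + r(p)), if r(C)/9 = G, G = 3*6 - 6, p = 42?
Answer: I*sqrt(47461) ≈ 217.86*I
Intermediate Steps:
G = 12 (G = 18 - 6 = 12)
r(C) = 108 (r(C) = 9*12 = 108)
sqrt(-47569 + r(p)) = sqrt(-47569 + 108) = sqrt(-47461) = I*sqrt(47461)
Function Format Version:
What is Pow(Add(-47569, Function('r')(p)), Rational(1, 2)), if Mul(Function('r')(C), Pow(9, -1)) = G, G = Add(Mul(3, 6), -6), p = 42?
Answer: Mul(I, Pow(47461, Rational(1, 2))) ≈ Mul(217.86, I)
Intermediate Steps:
G = 12 (G = Add(18, -6) = 12)
Function('r')(C) = 108 (Function('r')(C) = Mul(9, 12) = 108)
Pow(Add(-47569, Function('r')(p)), Rational(1, 2)) = Pow(Add(-47569, 108), Rational(1, 2)) = Pow(-47461, Rational(1, 2)) = Mul(I, Pow(47461, Rational(1, 2)))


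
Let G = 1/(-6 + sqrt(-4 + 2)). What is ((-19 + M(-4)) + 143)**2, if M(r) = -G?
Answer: (4718 + I*sqrt(2))**2/1444 ≈ 15415.0 + 9.2414*I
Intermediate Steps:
G = 1/(-6 + I*sqrt(2)) (G = 1/(-6 + sqrt(-2)) = 1/(-6 + I*sqrt(2)) ≈ -0.15789 - 0.037216*I)
M(r) = 3/19 + I*sqrt(2)/38 (M(r) = -(-3/19 - I*sqrt(2)/38) = 3/19 + I*sqrt(2)/38)
((-19 + M(-4)) + 143)**2 = ((-19 + (3/19 + I*sqrt(2)/38)) + 143)**2 = ((-358/19 + I*sqrt(2)/38) + 143)**2 = (2359/19 + I*sqrt(2)/38)**2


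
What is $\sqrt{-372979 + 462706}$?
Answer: $\sqrt{89727} \approx 299.54$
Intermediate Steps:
$\sqrt{-372979 + 462706} = \sqrt{89727}$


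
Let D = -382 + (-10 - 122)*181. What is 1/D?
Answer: -1/24274 ≈ -4.1196e-5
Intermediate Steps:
D = -24274 (D = -382 - 132*181 = -382 - 23892 = -24274)
1/D = 1/(-24274) = -1/24274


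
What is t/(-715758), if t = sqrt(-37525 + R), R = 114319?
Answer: -sqrt(76794)/715758 ≈ -0.00038717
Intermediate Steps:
t = sqrt(76794) (t = sqrt(-37525 + 114319) = sqrt(76794) ≈ 277.12)
t/(-715758) = sqrt(76794)/(-715758) = sqrt(76794)*(-1/715758) = -sqrt(76794)/715758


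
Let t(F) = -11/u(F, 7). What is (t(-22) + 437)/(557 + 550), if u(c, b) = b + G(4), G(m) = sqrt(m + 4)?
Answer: 17840/45387 + 22*sqrt(2)/45387 ≈ 0.39375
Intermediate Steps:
G(m) = sqrt(4 + m)
u(c, b) = b + 2*sqrt(2) (u(c, b) = b + sqrt(4 + 4) = b + sqrt(8) = b + 2*sqrt(2))
t(F) = -11/(7 + 2*sqrt(2))
(t(-22) + 437)/(557 + 550) = ((-77/41 + 22*sqrt(2)/41) + 437)/(557 + 550) = (17840/41 + 22*sqrt(2)/41)/1107 = (17840/41 + 22*sqrt(2)/41)*(1/1107) = 17840/45387 + 22*sqrt(2)/45387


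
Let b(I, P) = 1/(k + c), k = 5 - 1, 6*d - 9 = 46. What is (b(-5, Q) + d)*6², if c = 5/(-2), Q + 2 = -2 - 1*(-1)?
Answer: 354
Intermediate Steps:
d = 55/6 (d = 3/2 + (⅙)*46 = 3/2 + 23/3 = 55/6 ≈ 9.1667)
Q = -3 (Q = -2 + (-2 - 1*(-1)) = -2 + (-2 + 1) = -2 - 1 = -3)
k = 4
c = -5/2 (c = 5*(-½) = -5/2 ≈ -2.5000)
b(I, P) = ⅔ (b(I, P) = 1/(4 - 5/2) = 1/(3/2) = ⅔)
(b(-5, Q) + d)*6² = (⅔ + 55/6)*6² = (59/6)*36 = 354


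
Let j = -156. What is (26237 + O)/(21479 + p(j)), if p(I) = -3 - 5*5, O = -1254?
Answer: 24983/21451 ≈ 1.1647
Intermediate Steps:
p(I) = -28 (p(I) = -3 - 25 = -28)
(26237 + O)/(21479 + p(j)) = (26237 - 1254)/(21479 - 28) = 24983/21451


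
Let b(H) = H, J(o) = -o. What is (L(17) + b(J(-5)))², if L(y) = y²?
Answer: 86436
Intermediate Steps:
(L(17) + b(J(-5)))² = (17² - 1*(-5))² = (289 + 5)² = 294² = 86436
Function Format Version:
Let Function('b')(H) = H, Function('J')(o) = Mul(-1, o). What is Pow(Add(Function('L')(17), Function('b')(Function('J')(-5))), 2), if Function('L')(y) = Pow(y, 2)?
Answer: 86436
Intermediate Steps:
Pow(Add(Function('L')(17), Function('b')(Function('J')(-5))), 2) = Pow(Add(Pow(17, 2), Mul(-1, -5)), 2) = Pow(Add(289, 5), 2) = Pow(294, 2) = 86436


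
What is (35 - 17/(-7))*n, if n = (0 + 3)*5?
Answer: 3930/7 ≈ 561.43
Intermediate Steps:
n = 15 (n = 3*5 = 15)
(35 - 17/(-7))*n = (35 - 17/(-7))*15 = (35 - 17*(-⅐))*15 = (35 + 17/7)*15 = (262/7)*15 = 3930/7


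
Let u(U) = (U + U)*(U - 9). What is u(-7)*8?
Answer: 1792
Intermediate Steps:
u(U) = 2*U*(-9 + U) (u(U) = (2*U)*(-9 + U) = 2*U*(-9 + U))
u(-7)*8 = (2*(-7)*(-9 - 7))*8 = (2*(-7)*(-16))*8 = 224*8 = 1792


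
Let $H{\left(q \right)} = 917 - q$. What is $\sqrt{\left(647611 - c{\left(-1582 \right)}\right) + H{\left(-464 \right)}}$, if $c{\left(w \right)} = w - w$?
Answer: $4 \sqrt{40562} \approx 805.6$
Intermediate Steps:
$c{\left(w \right)} = 0$
$\sqrt{\left(647611 - c{\left(-1582 \right)}\right) + H{\left(-464 \right)}} = \sqrt{\left(647611 - 0\right) + \left(917 - -464\right)} = \sqrt{\left(647611 + 0\right) + \left(917 + 464\right)} = \sqrt{647611 + 1381} = \sqrt{648992} = 4 \sqrt{40562}$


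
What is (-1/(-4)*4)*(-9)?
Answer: -9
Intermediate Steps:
(-1/(-4)*4)*(-9) = (-1*(-¼)*4)*(-9) = ((¼)*4)*(-9) = 1*(-9) = -9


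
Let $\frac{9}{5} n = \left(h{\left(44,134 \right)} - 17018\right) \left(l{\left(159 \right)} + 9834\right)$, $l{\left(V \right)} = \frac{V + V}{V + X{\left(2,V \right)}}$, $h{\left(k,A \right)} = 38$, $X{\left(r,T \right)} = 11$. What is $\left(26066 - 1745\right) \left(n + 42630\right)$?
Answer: $- \frac{38345001043470}{17} \approx -2.2556 \cdot 10^{12}$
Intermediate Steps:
$l{\left(V \right)} = \frac{2 V}{11 + V}$ ($l{\left(V \right)} = \frac{V + V}{V + 11} = \frac{2 V}{11 + V}$)
$n = - \frac{1577345780}{17}$ ($n = \frac{5 \left(38 - 17018\right) \left(2 \cdot 159 \frac{1}{11 + 159} + 9834\right)}{9} = \frac{5 \left(38 - 17018\right) \left(2 \cdot 159 \cdot \frac{1}{170} + 9834\right)}{9} = \frac{5 \left(- 16980 \left(\frac{159}{85} + 9834\right)\right)}{9} = \frac{5 \left(\left(-16980\right) \frac{836049}{85}\right)}{9} = \frac{5}{9} \left(- \frac{2839222404}{17}\right) = - \frac{1577345780}{17} \approx -9.2785 \cdot 10^{7}$)
$\left(26066 - 1745\right) \left(n + 42630\right) = \left(26066 - 1745\right) \left(- \frac{1577345780}{17} + 42630\right) = 24321 \left(- \frac{1576621070}{17}\right) = - \frac{38345001043470}{17}$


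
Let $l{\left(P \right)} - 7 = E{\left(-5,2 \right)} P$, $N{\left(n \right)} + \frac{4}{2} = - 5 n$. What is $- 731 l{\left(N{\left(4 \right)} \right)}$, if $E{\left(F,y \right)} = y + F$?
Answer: $-53363$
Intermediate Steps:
$N{\left(n \right)} = -2 - 5 n$
$E{\left(F,y \right)} = F + y$
$l{\left(P \right)} = 7 - 3 P$ ($l{\left(P \right)} = 7 + \left(-5 + 2\right) P = 7 - 3 P$)
$- 731 l{\left(N{\left(4 \right)} \right)} = - 731 \left(7 - 3 \left(-2 - 20\right)\right) = - 731 \left(7 - -66\right) = - 731 \left(7 + 66\right) = \left(-731\right) 73 = -53363$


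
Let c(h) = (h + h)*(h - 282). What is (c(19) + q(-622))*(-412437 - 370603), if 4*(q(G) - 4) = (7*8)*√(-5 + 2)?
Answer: 7822569600 - 10962560*I*√3 ≈ 7.8226e+9 - 1.8988e+7*I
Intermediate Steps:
c(h) = 2*h*(-282 + h) (c(h) = (2*h)*(-282 + h) = 2*h*(-282 + h))
q(G) = 4 + 14*I*√3 (q(G) = 4 + ((7*8)*√(-5 + 2))/4 = 4 + (56*√(-3))/4 = 4 + (56*(I*√3))/4 = 4 + (56*I*√3)/4 = 4 + 14*I*√3)
(c(19) + q(-622))*(-412437 - 370603) = (2*19*(-282 + 19) + (4 + 14*I*√3))*(-412437 - 370603) = (2*19*(-263) + (4 + 14*I*√3))*(-783040) = (-9994 + (4 + 14*I*√3))*(-783040) = (-9990 + 14*I*√3)*(-783040) = 7822569600 - 10962560*I*√3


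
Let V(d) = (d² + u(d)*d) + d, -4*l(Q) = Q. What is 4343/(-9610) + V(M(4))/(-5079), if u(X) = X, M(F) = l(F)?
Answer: -22067707/48809190 ≈ -0.45212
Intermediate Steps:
l(Q) = -Q/4
M(F) = -F/4
V(d) = d + 2*d² (V(d) = (d² + d*d) + d = (d² + d²) + d = 2*d² + d = d + 2*d²)
4343/(-9610) + V(M(4))/(-5079) = 4343/(-9610) + ((-¼*4)*(1 + 2*(-¼*4)))/(-5079) = 4343*(-1/9610) - (1 + 2*(-1))*(-1/5079) = -4343/9610 - (1 - 2)*(-1/5079) = -4343/9610 - 1*(-1)*(-1/5079) = -4343/9610 + 1*(-1/5079) = -4343/9610 - 1/5079 = -22067707/48809190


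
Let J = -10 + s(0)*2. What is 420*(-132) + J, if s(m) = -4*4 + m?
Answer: -55482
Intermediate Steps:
s(m) = -16 + m
J = -42 (J = -10 + (-16 + 0)*2 = -10 - 16*2 = -10 - 32 = -42)
420*(-132) + J = 420*(-132) - 42 = -55440 - 42 = -55482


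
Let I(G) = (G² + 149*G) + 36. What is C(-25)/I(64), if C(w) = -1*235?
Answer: -235/13668 ≈ -0.017193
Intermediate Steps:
I(G) = 36 + G² + 149*G
C(w) = -235
C(-25)/I(64) = -235/(36 + 64² + 149*64) = -235/(36 + 4096 + 9536) = -235/13668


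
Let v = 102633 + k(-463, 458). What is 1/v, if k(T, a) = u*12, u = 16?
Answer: 1/102825 ≈ 9.7253e-6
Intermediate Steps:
k(T, a) = 192 (k(T, a) = 16*12 = 192)
v = 102825 (v = 102633 + 192 = 102825)
1/v = 1/102825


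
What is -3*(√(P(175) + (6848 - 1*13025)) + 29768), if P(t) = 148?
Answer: -89304 - 3*I*√6029 ≈ -89304.0 - 232.94*I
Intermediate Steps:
-3*(√(P(175) + (6848 - 1*13025)) + 29768) = -3*(√(148 + (6848 - 1*13025)) + 29768) = -3*(√(148 + (6848 - 13025)) + 29768) = -3*(√(148 - 6177) + 29768) = -3*(√(-6029) + 29768) = -3*(I*√6029 + 29768) = -3*(29768 + I*√6029) = -89304 - 3*I*√6029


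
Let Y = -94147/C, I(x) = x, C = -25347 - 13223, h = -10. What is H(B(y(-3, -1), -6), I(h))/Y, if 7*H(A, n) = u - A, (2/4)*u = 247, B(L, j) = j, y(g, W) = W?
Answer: 2755000/94147 ≈ 29.263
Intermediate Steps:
C = -38570
u = 494 (u = 2*247 = 494)
H(A, n) = 494/7 - A/7 (H(A, n) = (494 - A)/7 = 494/7 - A/7)
Y = 94147/38570 (Y = -94147/(-38570) = -94147*(-1/38570) = 94147/38570 ≈ 2.4409)
H(B(y(-3, -1), -6), I(h))/Y = (494/7 - ⅐*(-6))/(94147/38570) = (494/7 + 6/7)*(38570/94147) = (500/7)*(38570/94147) = 2755000/94147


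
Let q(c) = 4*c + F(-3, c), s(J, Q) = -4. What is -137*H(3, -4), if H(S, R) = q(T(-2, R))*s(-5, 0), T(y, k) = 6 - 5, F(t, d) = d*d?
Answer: 2740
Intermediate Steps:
F(t, d) = d²
T(y, k) = 1
q(c) = c² + 4*c (q(c) = 4*c + c² = c² + 4*c)
H(S, R) = -20 (H(S, R) = (1*(4 + 1))*(-4) = (1*5)*(-4) = 5*(-4) = -20)
-137*H(3, -4) = -137*(-20) = 2740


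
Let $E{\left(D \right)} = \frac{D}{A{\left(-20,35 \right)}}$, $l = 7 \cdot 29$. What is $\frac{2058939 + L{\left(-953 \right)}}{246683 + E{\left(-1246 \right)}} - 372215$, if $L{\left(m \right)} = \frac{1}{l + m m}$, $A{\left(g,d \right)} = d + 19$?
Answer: $- \frac{750599204952809659}{2016619529672} \approx -3.7221 \cdot 10^{5}$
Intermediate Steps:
$A{\left(g,d \right)} = 19 + d$
$l = 203$
$L{\left(m \right)} = \frac{1}{203 + m^{2}}$ ($L{\left(m \right)} = \frac{1}{203 + m m} = \frac{1}{203 + m^{2}}$)
$E{\left(D \right)} = \frac{D}{54}$ ($E{\left(D \right)} = \frac{D}{19 + 35} = \frac{D}{54}$)
$\frac{2058939 + L{\left(-953 \right)}}{246683 + E{\left(-1246 \right)}} - 372215 = \frac{2058939 + \frac{1}{203 + \left(-953\right)^{2}}}{246683 + \frac{1}{54} \left(-1246\right)} - 372215 = \frac{2058939 + \frac{1}{203 + 908209}}{246683 - \frac{623}{27}} - 372215 = \frac{2058939 + \frac{1}{908412}}{\frac{6659818}{27}} - 372215 = \left(2058939 + \frac{1}{908412}\right) \frac{27}{6659818} - 372215 = \frac{1870364894869}{908412} \cdot \frac{27}{6659818} - 372215 = \frac{16833284053821}{2016619529672} - 372215 = - \frac{750599204952809659}{2016619529672}$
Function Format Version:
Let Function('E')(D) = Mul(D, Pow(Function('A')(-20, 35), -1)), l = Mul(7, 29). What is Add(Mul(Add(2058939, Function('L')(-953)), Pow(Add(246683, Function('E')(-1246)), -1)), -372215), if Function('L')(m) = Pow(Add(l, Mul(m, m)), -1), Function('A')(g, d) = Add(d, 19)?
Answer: Rational(-750599204952809659, 2016619529672) ≈ -3.7221e+5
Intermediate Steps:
Function('A')(g, d) = Add(19, d)
l = 203
Function('L')(m) = Pow(Add(203, Pow(m, 2)), -1) (Function('L')(m) = Pow(Add(203, Mul(m, m)), -1) = Pow(Add(203, Pow(m, 2)), -1))
Function('E')(D) = Mul(Rational(1, 54), D) (Function('E')(D) = Mul(D, Pow(Add(19, 35), -1)) = Mul(D, Pow(54, -1)) = Mul(D, Rational(1, 54)) = Mul(Rational(1, 54), D))
Add(Mul(Add(2058939, Function('L')(-953)), Pow(Add(246683, Function('E')(-1246)), -1)), -372215) = Add(Mul(Add(2058939, Pow(Add(203, Pow(-953, 2)), -1)), Pow(Add(246683, Mul(Rational(1, 54), -1246)), -1)), -372215) = Add(Mul(Add(2058939, Pow(Add(203, 908209), -1)), Pow(Add(246683, Rational(-623, 27)), -1)), -372215) = Add(Mul(Add(2058939, Pow(908412, -1)), Pow(Rational(6659818, 27), -1)), -372215) = Add(Mul(Add(2058939, Rational(1, 908412)), Rational(27, 6659818)), -372215) = Add(Mul(Rational(1870364894869, 908412), Rational(27, 6659818)), -372215) = Add(Rational(16833284053821, 2016619529672), -372215) = Rational(-750599204952809659, 2016619529672)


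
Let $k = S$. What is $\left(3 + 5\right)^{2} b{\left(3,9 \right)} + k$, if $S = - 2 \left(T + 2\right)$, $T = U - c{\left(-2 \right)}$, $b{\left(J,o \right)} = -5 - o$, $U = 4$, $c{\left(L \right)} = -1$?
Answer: $-910$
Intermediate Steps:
$T = 5$ ($T = 4 - -1 = 4 + 1 = 5$)
$S = -14$ ($S = - 2 \left(5 + 2\right) = \left(-2\right) 7 = -14$)
$k = -14$
$\left(3 + 5\right)^{2} b{\left(3,9 \right)} + k = \left(3 + 5\right)^{2} \left(-5 - 9\right) - 14 = 8^{2} \left(-5 - 9\right) - 14 = 64 \left(-14\right) - 14 = -896 - 14 = -910$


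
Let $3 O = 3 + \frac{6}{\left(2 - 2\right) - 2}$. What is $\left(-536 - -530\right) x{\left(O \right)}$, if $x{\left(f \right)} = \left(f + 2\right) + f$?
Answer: $-12$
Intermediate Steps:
$O = 0$ ($O = \frac{3 + \frac{6}{\left(2 - 2\right) - 2}}{3} = \frac{3 + \frac{6}{0 - 2}}{3} = \frac{3 + \frac{6}{-2}}{3} = \frac{3 + 6 \left(- \frac{1}{2}\right)}{3} = \frac{3 - 3}{3} = \frac{1}{3} \cdot 0 = 0$)
$x{\left(f \right)} = 2 + 2 f$ ($x{\left(f \right)} = \left(2 + f\right) + f = 2 + 2 f$)
$\left(-536 - -530\right) x{\left(O \right)} = \left(-536 - -530\right) \left(2 + 2 \cdot 0\right) = \left(-536 + 530\right) \left(2 + 0\right) = \left(-6\right) 2 = -12$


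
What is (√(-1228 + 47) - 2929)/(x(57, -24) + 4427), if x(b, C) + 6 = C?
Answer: -2929/4397 + I*√1181/4397 ≈ -0.66614 + 0.0078157*I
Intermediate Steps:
x(b, C) = -6 + C
(√(-1228 + 47) - 2929)/(x(57, -24) + 4427) = (√(-1228 + 47) - 2929)/((-6 - 24) + 4427) = (√(-1181) - 2929)/(-30 + 4427) = (I*√1181 - 2929)/4397 = (-2929 + I*√1181)*(1/4397) = -2929/4397 + I*√1181/4397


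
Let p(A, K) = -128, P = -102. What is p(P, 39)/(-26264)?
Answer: 16/3283 ≈ 0.0048736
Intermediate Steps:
p(P, 39)/(-26264) = -128/(-26264) = -128*(-1/26264) = 16/3283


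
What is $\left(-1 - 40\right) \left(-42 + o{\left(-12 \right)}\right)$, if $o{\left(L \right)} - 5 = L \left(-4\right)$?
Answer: $-451$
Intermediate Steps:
$o{\left(L \right)} = 5 - 4 L$ ($o{\left(L \right)} = 5 + L \left(-4\right) = 5 - 4 L$)
$\left(-1 - 40\right) \left(-42 + o{\left(-12 \right)}\right) = \left(-1 - 40\right) \left(-42 + \left(5 - -48\right)\right) = - 41 \left(-42 + \left(5 + 48\right)\right) = - 41 \left(-42 + 53\right) = \left(-41\right) 11 = -451$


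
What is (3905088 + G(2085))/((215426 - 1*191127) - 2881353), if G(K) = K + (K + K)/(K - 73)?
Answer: -3930618123/2874196324 ≈ -1.3676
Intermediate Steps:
G(K) = K + 2*K/(-73 + K) (G(K) = K + (2*K)/(-73 + K) = K + 2*K/(-73 + K))
(3905088 + G(2085))/((215426 - 1*191127) - 2881353) = (3905088 + 2085*(-71 + 2085)/(-73 + 2085))/((215426 - 1*191127) - 2881353) = (3905088 + 2085*2014/2012)/((215426 - 191127) - 2881353) = (3905088 + 2085*(1/2012)*2014)/(24299 - 2881353) = (3905088 + 2099595/1006)/(-2857054) = (3930618123/1006)*(-1/2857054) = -3930618123/2874196324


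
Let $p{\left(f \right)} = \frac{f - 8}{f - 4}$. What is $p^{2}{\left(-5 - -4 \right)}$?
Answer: $\frac{81}{25} \approx 3.24$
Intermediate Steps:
$p{\left(f \right)} = \frac{-8 + f}{-4 + f}$
$p^{2}{\left(-5 - -4 \right)} = \left(\frac{-8 - 1}{-4 - 1}\right)^{2} = \left(\frac{1}{-5} \left(-9\right)\right)^{2} = \left(\left(- \frac{1}{5}\right) \left(-9\right)\right)^{2} = \left(\frac{9}{5}\right)^{2} = \frac{81}{25}$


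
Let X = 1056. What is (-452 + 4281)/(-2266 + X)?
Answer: -3829/1210 ≈ -3.1645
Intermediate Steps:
(-452 + 4281)/(-2266 + X) = (-452 + 4281)/(-2266 + 1056) = 3829/(-1210) = 3829*(-1/1210) = -3829/1210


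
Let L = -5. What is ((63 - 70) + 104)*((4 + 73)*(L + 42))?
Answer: 276353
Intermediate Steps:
((63 - 70) + 104)*((4 + 73)*(L + 42)) = ((63 - 70) + 104)*((4 + 73)*(-5 + 42)) = (-7 + 104)*(77*37) = 97*2849 = 276353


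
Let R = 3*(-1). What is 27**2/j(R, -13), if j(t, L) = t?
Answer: -243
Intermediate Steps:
R = -3
27**2/j(R, -13) = 27**2/(-3) = 729*(-1/3) = -243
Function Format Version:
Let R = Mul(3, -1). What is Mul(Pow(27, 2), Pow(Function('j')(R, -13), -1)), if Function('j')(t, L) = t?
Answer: -243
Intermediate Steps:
R = -3
Mul(Pow(27, 2), Pow(Function('j')(R, -13), -1)) = Mul(Pow(27, 2), Pow(-3, -1)) = Mul(729, Rational(-1, 3)) = -243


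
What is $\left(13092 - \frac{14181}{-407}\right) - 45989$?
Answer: $- \frac{13374898}{407} \approx -32862.0$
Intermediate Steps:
$\left(13092 - \frac{14181}{-407}\right) - 45989 = \left(13092 - 14181 \left(- \frac{1}{407}\right)\right) - 45989 = \left(13092 - - \frac{14181}{407}\right) - 45989 = \left(13092 + \frac{14181}{407}\right) - 45989 = \frac{5342625}{407} - 45989 = - \frac{13374898}{407}$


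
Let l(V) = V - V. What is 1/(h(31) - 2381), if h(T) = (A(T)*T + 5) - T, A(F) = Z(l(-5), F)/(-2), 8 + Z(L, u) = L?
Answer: -1/2283 ≈ -0.00043802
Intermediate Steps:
l(V) = 0
Z(L, u) = -8 + L
A(F) = 4 (A(F) = (-8 + 0)/(-2) = -8*(-½) = 4)
h(T) = 5 + 3*T (h(T) = (4*T + 5) - T = (5 + 4*T) - T = 5 + 3*T)
1/(h(31) - 2381) = 1/((5 + 3*31) - 2381) = 1/((5 + 93) - 2381) = 1/(98 - 2381) = 1/(-2283) = -1/2283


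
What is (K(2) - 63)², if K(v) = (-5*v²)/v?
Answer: 5329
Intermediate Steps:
K(v) = -5*v
(K(2) - 63)² = (-5*2 - 63)² = (-10 - 63)² = (-73)² = 5329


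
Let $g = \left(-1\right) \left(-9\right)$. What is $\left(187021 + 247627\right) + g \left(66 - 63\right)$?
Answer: $434675$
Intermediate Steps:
$g = 9$
$\left(187021 + 247627\right) + g \left(66 - 63\right) = \left(187021 + 247627\right) + 9 \left(66 - 63\right) = 434648 + 9 \cdot 3 = 434648 + 27 = 434675$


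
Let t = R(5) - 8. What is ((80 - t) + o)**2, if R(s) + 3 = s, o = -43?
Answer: 1849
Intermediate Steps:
R(s) = -3 + s
t = -6 (t = (-3 + 5) - 8 = 2 - 8 = -6)
((80 - t) + o)**2 = ((80 - 1*(-6)) - 43)**2 = ((80 + 6) - 43)**2 = (86 - 43)**2 = 43**2 = 1849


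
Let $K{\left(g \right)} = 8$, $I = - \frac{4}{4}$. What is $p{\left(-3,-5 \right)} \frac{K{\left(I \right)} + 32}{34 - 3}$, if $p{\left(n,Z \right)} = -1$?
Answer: $- \frac{40}{31} \approx -1.2903$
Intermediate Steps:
$I = -1$ ($I = \left(-4\right) \frac{1}{4} = -1$)
$p{\left(-3,-5 \right)} \frac{K{\left(I \right)} + 32}{34 - 3} = - \frac{8 + 32}{34 - 3} = - \frac{40}{31}$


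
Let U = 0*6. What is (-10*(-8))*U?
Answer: 0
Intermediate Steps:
U = 0
(-10*(-8))*U = -10*(-8)*0 = 80*0 = 0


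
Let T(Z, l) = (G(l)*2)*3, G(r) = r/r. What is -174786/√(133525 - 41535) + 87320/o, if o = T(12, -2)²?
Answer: 21830/9 - 87393*√91990/45995 ≈ 1849.3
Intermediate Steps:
G(r) = 1
T(Z, l) = 6 (T(Z, l) = (1*2)*3 = 2*3 = 6)
o = 36 (o = 6² = 36)
-174786/√(133525 - 41535) + 87320/o = -174786/√(133525 - 41535) + 87320/36 = -174786*√91990/91990 + 87320*(1/36) = -87393*√91990/45995 + 21830/9 = 21830/9 - 87393*√91990/45995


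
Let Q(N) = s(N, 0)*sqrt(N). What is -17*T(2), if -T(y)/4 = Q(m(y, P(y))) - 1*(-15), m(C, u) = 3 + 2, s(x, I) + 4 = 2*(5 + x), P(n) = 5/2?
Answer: 1020 + 1088*sqrt(5) ≈ 3452.8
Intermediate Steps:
P(n) = 5/2 (P(n) = 5*(1/2) = 5/2)
s(x, I) = 6 + 2*x (s(x, I) = -4 + 2*(5 + x) = -4 + (10 + 2*x) = 6 + 2*x)
m(C, u) = 5
Q(N) = sqrt(N)*(6 + 2*N) (Q(N) = (6 + 2*N)*sqrt(N) = sqrt(N)*(6 + 2*N))
T(y) = -60 - 64*sqrt(5) (T(y) = -4*(2*sqrt(5)*(3 + 5) - 1*(-15)) = -4*(2*sqrt(5)*8 + 15) = -4*(16*sqrt(5) + 15) = -4*(15 + 16*sqrt(5)) = -60 - 64*sqrt(5))
-17*T(2) = -17*(-60 - 64*sqrt(5)) = 1020 + 1088*sqrt(5)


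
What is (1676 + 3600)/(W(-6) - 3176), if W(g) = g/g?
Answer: -5276/3175 ≈ -1.6617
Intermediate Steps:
W(g) = 1
(1676 + 3600)/(W(-6) - 3176) = (1676 + 3600)/(1 - 3176) = 5276/(-3175) = 5276*(-1/3175) = -5276/3175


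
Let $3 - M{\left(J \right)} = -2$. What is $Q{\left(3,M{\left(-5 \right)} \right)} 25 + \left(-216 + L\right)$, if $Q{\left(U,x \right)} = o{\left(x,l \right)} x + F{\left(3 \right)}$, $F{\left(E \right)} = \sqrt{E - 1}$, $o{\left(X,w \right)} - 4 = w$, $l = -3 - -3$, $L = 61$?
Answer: $345 + 25 \sqrt{2} \approx 380.36$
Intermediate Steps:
$M{\left(J \right)} = 5$ ($M{\left(J \right)} = 3 - -2 = 3 + 2 = 5$)
$l = 0$ ($l = -3 + 3 = 0$)
$o{\left(X,w \right)} = 4 + w$
$F{\left(E \right)} = \sqrt{-1 + E}$
$Q{\left(U,x \right)} = \sqrt{2} + 4 x$ ($Q{\left(U,x \right)} = \left(4 + 0\right) x + \sqrt{-1 + 3} = 4 x + \sqrt{2} = \sqrt{2} + 4 x$)
$Q{\left(3,M{\left(-5 \right)} \right)} 25 + \left(-216 + L\right) = \left(\sqrt{2} + 4 \cdot 5\right) 25 + \left(-216 + 61\right) = \left(\sqrt{2} + 20\right) 25 - 155 = \left(20 + \sqrt{2}\right) 25 - 155 = \left(500 + 25 \sqrt{2}\right) - 155 = 345 + 25 \sqrt{2}$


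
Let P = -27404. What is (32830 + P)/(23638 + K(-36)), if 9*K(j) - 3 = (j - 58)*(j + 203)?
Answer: 48834/197047 ≈ 0.24783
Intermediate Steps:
K(j) = ⅓ + (-58 + j)*(203 + j)/9 (K(j) = ⅓ + ((j - 58)*(j + 203))/9 = ⅓ + ((-58 + j)*(203 + j))/9 = ⅓ + (-58 + j)*(203 + j)/9)
(32830 + P)/(23638 + K(-36)) = (32830 - 27404)/(23638 + (-11771/9 + (⅑)*(-36)² + (145/9)*(-36))) = 5426/(23638 + (-11771/9 + (⅑)*1296 - 580)) = 5426/(23638 + (-11771/9 + 144 - 580)) = 5426/(23638 - 15695/9) = 5426/(197047/9) = 5426*(9/197047) = 48834/197047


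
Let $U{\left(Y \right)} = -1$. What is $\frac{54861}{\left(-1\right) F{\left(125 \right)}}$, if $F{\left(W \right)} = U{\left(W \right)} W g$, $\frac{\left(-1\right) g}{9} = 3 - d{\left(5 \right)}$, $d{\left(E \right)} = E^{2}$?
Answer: $\frac{18287}{8250} \approx 2.2166$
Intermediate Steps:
$g = 198$ ($g = - 9 \left(3 - 5^{2}\right) = - 9 \left(3 - 25\right) = \left(-9\right) \left(-22\right) = 198$)
$F{\left(W \right)} = - 198 W$ ($F{\left(W \right)} = - W 198 = - 198 W$)
$\frac{54861}{\left(-1\right) F{\left(125 \right)}} = \frac{54861}{\left(-1\right) \left(\left(-198\right) 125\right)} = \frac{54861}{\left(-1\right) \left(-24750\right)} = \frac{54861}{24750} = 54861 \cdot \frac{1}{24750} = \frac{18287}{8250}$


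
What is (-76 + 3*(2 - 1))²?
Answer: 5329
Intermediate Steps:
(-76 + 3*(2 - 1))² = (-76 + 3*1)² = (-76 + 3)² = (-73)² = 5329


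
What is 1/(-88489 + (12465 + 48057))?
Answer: -1/27967 ≈ -3.5756e-5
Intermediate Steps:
1/(-88489 + (12465 + 48057)) = 1/(-88489 + 60522) = 1/(-27967) = -1/27967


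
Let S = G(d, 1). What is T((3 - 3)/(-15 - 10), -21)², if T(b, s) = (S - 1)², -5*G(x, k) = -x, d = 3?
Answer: 16/625 ≈ 0.025600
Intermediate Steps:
G(x, k) = x/5 (G(x, k) = -(-1)*x/5 = x/5)
S = ⅗ (S = (⅕)*3 = ⅗ ≈ 0.60000)
T(b, s) = 4/25 (T(b, s) = (⅗ - 1)² = (-⅖)² = 4/25)
T((3 - 3)/(-15 - 10), -21)² = (4/25)² = 16/625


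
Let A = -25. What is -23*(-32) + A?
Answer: 711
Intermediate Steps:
-23*(-32) + A = -23*(-32) - 25 = 736 - 25 = 711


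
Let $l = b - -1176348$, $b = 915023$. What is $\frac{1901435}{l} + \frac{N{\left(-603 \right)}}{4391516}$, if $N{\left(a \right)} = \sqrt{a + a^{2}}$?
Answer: $\frac{1901435}{2091371} + \frac{3 \sqrt{40334}}{4391516} \approx 0.90932$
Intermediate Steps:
$l = 2091371$ ($l = 915023 - -1176348 = 915023 + 1176348 = 2091371$)
$\frac{1901435}{l} + \frac{N{\left(-603 \right)}}{4391516} = \frac{1901435}{2091371} + \frac{\sqrt{- 603 \left(1 - 603\right)}}{4391516} = 1901435 \cdot \frac{1}{2091371} + \sqrt{\left(-603\right) \left(-602\right)} \frac{1}{4391516} = \frac{1901435}{2091371} + \sqrt{363006} \cdot \frac{1}{4391516} = \frac{1901435}{2091371} + 3 \sqrt{40334} \cdot \frac{1}{4391516} = \frac{1901435}{2091371} + \frac{3 \sqrt{40334}}{4391516}$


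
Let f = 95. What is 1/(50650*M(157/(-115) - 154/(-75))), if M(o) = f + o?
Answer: 69/334415612 ≈ 2.0633e-7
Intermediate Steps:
M(o) = 95 + o
1/(50650*M(157/(-115) - 154/(-75))) = 1/(50650*(95 + (157/(-115) - 154/(-75)))) = 1/(50650*(95 + (157*(-1/115) - 154*(-1/75)))) = 1/(50650*(95 + (-157/115 + 154/75))) = 1/(50650*(95 + 1187/1725)) = 1/(50650*(165062/1725)) = (1/50650)*(1725/165062) = 69/334415612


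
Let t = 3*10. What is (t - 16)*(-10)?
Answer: -140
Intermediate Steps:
t = 30
(t - 16)*(-10) = (30 - 16)*(-10) = 14*(-10) = -140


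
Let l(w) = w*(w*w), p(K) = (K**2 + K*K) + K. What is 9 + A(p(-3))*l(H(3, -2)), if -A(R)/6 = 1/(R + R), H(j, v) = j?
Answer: 18/5 ≈ 3.6000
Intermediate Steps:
p(K) = K + 2*K**2 (p(K) = (K**2 + K**2) + K = 2*K**2 + K = K + 2*K**2)
l(w) = w**3 (l(w) = w*w**2 = w**3)
A(R) = -3/R (A(R) = -6/(R + R) = -6*1/(2*R) = -3/R)
9 + A(p(-3))*l(H(3, -2)) = 9 - 3*(-1/(3*(1 + 2*(-3))))*3**3 = 9 - 3*(-1/(3*(1 - 6)))*27 = 9 - 3/((-3*(-5)))*27 = 9 - 3/15*27 = 9 - 3*1/15*27 = 9 - 1/5*27 = 9 - 27/5 = 18/5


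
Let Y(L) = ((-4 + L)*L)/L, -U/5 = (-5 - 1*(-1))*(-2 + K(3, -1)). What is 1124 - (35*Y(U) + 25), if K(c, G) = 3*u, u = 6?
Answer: -9961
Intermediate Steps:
K(c, G) = 18 (K(c, G) = 3*6 = 18)
U = 320 (U = -5*(-5 - 1*(-1))*(-2 + 18) = -5*(-5 + 1)*16 = -(-20)*16 = -5*(-64) = 320)
Y(L) = -4 + L (Y(L) = (L*(-4 + L))/L = -4 + L)
1124 - (35*Y(U) + 25) = 1124 - (35*(-4 + 320) + 25) = 1124 - (35*316 + 25) = 1124 - (11060 + 25) = 1124 - 1*11085 = 1124 - 11085 = -9961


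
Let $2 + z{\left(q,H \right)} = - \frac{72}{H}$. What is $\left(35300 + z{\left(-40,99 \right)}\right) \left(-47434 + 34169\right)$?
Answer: $- \frac{5150401550}{11} \approx -4.6822 \cdot 10^{8}$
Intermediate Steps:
$z{\left(q,H \right)} = -2 - \frac{72}{H}$
$\left(35300 + z{\left(-40,99 \right)}\right) \left(-47434 + 34169\right) = \left(35300 - \left(2 + \frac{72}{99}\right)\right) \left(-47434 + 34169\right) = \left(35300 - \frac{30}{11}\right) \left(-13265\right) = \frac{388270}{11} \left(-13265\right) = - \frac{5150401550}{11}$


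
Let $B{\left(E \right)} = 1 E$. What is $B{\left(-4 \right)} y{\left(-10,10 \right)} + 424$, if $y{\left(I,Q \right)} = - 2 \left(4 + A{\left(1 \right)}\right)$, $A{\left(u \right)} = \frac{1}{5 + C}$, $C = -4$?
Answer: $464$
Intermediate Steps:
$A{\left(u \right)} = 1$ ($A{\left(u \right)} = \frac{1}{5 - 4} = 1^{-1} = 1$)
$y{\left(I,Q \right)} = -10$ ($y{\left(I,Q \right)} = - 2 \left(4 + 1\right) = \left(-2\right) 5 = -10$)
$B{\left(E \right)} = E$
$B{\left(-4 \right)} y{\left(-10,10 \right)} + 424 = \left(-4\right) \left(-10\right) + 424 = 40 + 424 = 464$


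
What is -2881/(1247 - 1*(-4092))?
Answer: -2881/5339 ≈ -0.53961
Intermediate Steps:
-2881/(1247 - 1*(-4092)) = -2881/(1247 + 4092) = -2881/5339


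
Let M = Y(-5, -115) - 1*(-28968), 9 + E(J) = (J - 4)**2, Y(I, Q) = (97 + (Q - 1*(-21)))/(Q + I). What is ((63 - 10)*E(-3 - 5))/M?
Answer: 286200/1158719 ≈ 0.24700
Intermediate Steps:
Y(I, Q) = (118 + Q)/(I + Q) (Y(I, Q) = (97 + (Q + 21))/(I + Q) = (97 + (21 + Q))/(I + Q) = (118 + Q)/(I + Q))
E(J) = -9 + (-4 + J)**2 (E(J) = -9 + (J - 4)**2 = -9 + (-4 + J)**2)
M = 1158719/40 (M = (118 - 115)/(-5 - 115) - 1*(-28968) = 3/(-120) + 28968 = -1/120*3 + 28968 = -1/40 + 28968 = 1158719/40 ≈ 28968.)
((63 - 10)*E(-3 - 5))/M = ((63 - 10)*(-9 + (-4 + (-3 - 5))**2))/(1158719/40) = (53*(-9 + (-4 - 8)**2))*(40/1158719) = (53*(-9 + (-12)**2))*(40/1158719) = (53*(-9 + 144))*(40/1158719) = (53*135)*(40/1158719) = 7155*(40/1158719) = 286200/1158719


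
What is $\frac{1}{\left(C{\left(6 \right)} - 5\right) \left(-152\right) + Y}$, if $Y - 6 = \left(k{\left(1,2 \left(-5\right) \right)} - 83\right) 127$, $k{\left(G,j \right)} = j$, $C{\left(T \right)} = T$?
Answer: $- \frac{1}{11957} \approx -8.3633 \cdot 10^{-5}$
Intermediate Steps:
$Y = -11805$ ($Y = 6 + \left(2 \left(-5\right) - 83\right) 127 = 6 + \left(-10 - 83\right) 127 = 6 - 11811 = -11805$)
$\frac{1}{\left(C{\left(6 \right)} - 5\right) \left(-152\right) + Y} = \frac{1}{\left(6 - 5\right) \left(-152\right) - 11805} = \frac{1}{1 \left(-152\right) - 11805} = \frac{1}{-152 - 11805} = \frac{1}{-11957} = - \frac{1}{11957}$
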